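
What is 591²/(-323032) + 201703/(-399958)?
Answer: -102427126847/64599616328 ≈ -1.5856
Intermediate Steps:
591²/(-323032) + 201703/(-399958) = 349281*(-1/323032) + 201703*(-1/399958) = -349281/323032 - 201703/399958 = -102427126847/64599616328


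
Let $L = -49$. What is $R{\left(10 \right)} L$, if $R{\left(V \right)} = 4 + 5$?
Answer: $-441$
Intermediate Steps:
$R{\left(V \right)} = 9$
$R{\left(10 \right)} L = 9 \left(-49\right) = -441$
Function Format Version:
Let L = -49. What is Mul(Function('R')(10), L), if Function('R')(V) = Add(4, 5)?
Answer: -441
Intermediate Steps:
Function('R')(V) = 9
Mul(Function('R')(10), L) = Mul(9, -49) = -441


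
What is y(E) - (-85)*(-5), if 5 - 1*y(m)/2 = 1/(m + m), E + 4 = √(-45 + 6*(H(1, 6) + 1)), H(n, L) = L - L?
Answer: -22821/55 + I*√39/55 ≈ -414.93 + 0.11355*I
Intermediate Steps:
H(n, L) = 0
E = -4 + I*√39 (E = -4 + √(-45 + 6*(0 + 1)) = -4 + √(-45 + 6*1) = -4 + √(-45 + 6) = -4 + √(-39) = -4 + I*√39 ≈ -4.0 + 6.245*I)
y(m) = 10 - 1/m (y(m) = 10 - 2/(m + m) = 10 - 2*1/(2*m) = 10 - 1/m)
y(E) - (-85)*(-5) = (10 - 1/(-4 + I*√39)) - (-85)*(-5) = (10 - 1/(-4 + I*√39)) - 1*425 = (10 - 1/(-4 + I*√39)) - 425 = -415 - 1/(-4 + I*√39)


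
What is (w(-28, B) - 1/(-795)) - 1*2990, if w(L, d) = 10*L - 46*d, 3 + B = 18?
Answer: -3148199/795 ≈ -3960.0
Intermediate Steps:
B = 15 (B = -3 + 18 = 15)
w(L, d) = -46*d + 10*L
(w(-28, B) - 1/(-795)) - 1*2990 = ((-46*15 + 10*(-28)) - 1/(-795)) - 1*2990 = ((-690 - 280) - 1*(-1/795)) - 2990 = (-970 + 1/795) - 2990 = -771149/795 - 2990 = -3148199/795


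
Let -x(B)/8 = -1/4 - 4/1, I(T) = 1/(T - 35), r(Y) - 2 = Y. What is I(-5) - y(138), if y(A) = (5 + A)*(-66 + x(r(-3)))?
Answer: 183039/40 ≈ 4576.0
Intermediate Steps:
r(Y) = 2 + Y
I(T) = 1/(-35 + T)
x(B) = 34 (x(B) = -8*(-1/4 - 4/1) = -8*(-1*¼ - 4*1) = -8*(-¼ - 4) = -8*(-17/4) = 34)
y(A) = -160 - 32*A (y(A) = (5 + A)*(-66 + 34) = (5 + A)*(-32) = -160 - 32*A)
I(-5) - y(138) = 1/(-35 - 5) - (-160 - 32*138) = 1/(-40) - (-160 - 4416) = -1/40 - 1*(-4576) = -1/40 + 4576 = 183039/40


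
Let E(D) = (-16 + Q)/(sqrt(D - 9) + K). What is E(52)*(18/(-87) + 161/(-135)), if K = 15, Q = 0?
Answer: 43832/23751 - 43832*sqrt(43)/356265 ≈ 1.0387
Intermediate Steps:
E(D) = -16/(15 + sqrt(-9 + D)) (E(D) = (-16 + 0)/(sqrt(D - 9) + 15) = -16/(sqrt(-9 + D) + 15) = -16/(15 + sqrt(-9 + D)))
E(52)*(18/(-87) + 161/(-135)) = (-16/(15 + sqrt(-9 + 52)))*(18/(-87) + 161/(-135)) = (-16/(15 + sqrt(43)))*(18*(-1/87) + 161*(-1/135)) = (-16/(15 + sqrt(43)))*(-6/29 - 161/135) = -16/(15 + sqrt(43))*(-5479/3915) = 87664/(3915*(15 + sqrt(43)))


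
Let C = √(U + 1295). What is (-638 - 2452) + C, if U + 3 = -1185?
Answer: -3090 + √107 ≈ -3079.7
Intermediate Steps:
U = -1188 (U = -3 - 1185 = -1188)
C = √107 (C = √(-1188 + 1295) = √107 ≈ 10.344)
(-638 - 2452) + C = (-638 - 2452) + √107 = -3090 + √107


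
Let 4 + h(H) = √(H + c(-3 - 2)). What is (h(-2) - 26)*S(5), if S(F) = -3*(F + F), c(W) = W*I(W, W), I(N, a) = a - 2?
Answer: 900 - 30*√33 ≈ 727.66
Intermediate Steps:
I(N, a) = -2 + a
c(W) = W*(-2 + W)
h(H) = -4 + √(35 + H) (h(H) = -4 + √(H + (-3 - 2)*(-2 + (-3 - 2))) = -4 + √(H - 5*(-2 - 5)) = -4 + √(H - 5*(-7)) = -4 + √(H + 35) = -4 + √(35 + H))
S(F) = -6*F
(h(-2) - 26)*S(5) = ((-4 + √(35 - 2)) - 26)*(-6*5) = ((-4 + √33) - 26)*(-30) = (-30 + √33)*(-30) = 900 - 30*√33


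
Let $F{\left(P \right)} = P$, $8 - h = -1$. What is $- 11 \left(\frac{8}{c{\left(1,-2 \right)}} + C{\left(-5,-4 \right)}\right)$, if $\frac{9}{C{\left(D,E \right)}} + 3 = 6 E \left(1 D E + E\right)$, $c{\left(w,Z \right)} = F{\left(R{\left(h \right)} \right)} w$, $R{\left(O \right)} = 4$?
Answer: $- \frac{935}{43} \approx -21.744$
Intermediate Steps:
$h = 9$ ($h = 8 - -1 = 8 + 1 = 9$)
$c{\left(w,Z \right)} = 4 w$
$C{\left(D,E \right)} = \frac{9}{-3 + 6 E \left(E + D E\right)}$ ($C{\left(D,E \right)} = \frac{9}{-3 + 6 E \left(1 D E + E\right)} = \frac{9}{-3 + 6 E \left(D E + E\right)} = \frac{9}{-3 + 6 E \left(E + D E\right)}$)
$- 11 \left(\frac{8}{c{\left(1,-2 \right)}} + C{\left(-5,-4 \right)}\right) = - 11 \left(\frac{8}{4 \cdot 1} + \frac{3}{-1 + 2 \left(-4\right)^{2} + 2 \left(-5\right) \left(-4\right)^{2}}\right) = - 11 \left(\frac{8}{4} + \frac{3}{-1 + 2 \cdot 16 + 2 \left(-5\right) 16}\right) = - 11 \left(8 \cdot \frac{1}{4} + \frac{3}{-1 + 32 - 160}\right) = - 11 \left(2 + \frac{3}{-129}\right) = - 11 \left(2 + 3 \left(- \frac{1}{129}\right)\right) = - 11 \left(2 - \frac{1}{43}\right) = \left(-11\right) \frac{85}{43} = - \frac{935}{43}$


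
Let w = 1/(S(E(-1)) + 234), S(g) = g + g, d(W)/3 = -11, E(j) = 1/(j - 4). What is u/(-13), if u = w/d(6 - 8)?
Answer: 5/501072 ≈ 9.9786e-6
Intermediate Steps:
E(j) = 1/(-4 + j)
d(W) = -33 (d(W) = 3*(-11) = -33)
S(g) = 2*g
w = 5/1168 (w = 1/(2/(-4 - 1) + 234) = 1/(2/(-5) + 234) = 1/(2*(-⅕) + 234) = 1/(-⅖ + 234) = 1/(1168/5) = 5/1168 ≈ 0.0042808)
u = -5/38544 (u = (5/1168)/(-33) = (5/1168)*(-1/33) = -5/38544 ≈ -0.00012972)
u/(-13) = -5/38544/(-13) = -5/38544*(-1/13) = 5/501072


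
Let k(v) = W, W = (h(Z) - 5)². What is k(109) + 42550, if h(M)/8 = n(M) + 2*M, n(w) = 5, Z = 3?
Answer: 49439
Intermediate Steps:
h(M) = 40 + 16*M (h(M) = 8*(5 + 2*M) = 40 + 16*M)
W = 6889 (W = ((40 + 16*3) - 5)² = ((40 + 48) - 5)² = (88 - 5)² = 83² = 6889)
k(v) = 6889
k(109) + 42550 = 6889 + 42550 = 49439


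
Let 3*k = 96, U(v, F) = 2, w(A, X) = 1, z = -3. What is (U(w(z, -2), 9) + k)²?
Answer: 1156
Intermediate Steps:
k = 32 (k = (⅓)*96 = 32)
(U(w(z, -2), 9) + k)² = (2 + 32)² = 34² = 1156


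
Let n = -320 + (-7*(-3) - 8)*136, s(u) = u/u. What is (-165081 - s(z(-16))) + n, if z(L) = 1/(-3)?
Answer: -163634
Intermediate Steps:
z(L) = -⅓
s(u) = 1
n = 1448 (n = -320 + (21 - 8)*136 = -320 + 13*136 = -320 + 1768 = 1448)
(-165081 - s(z(-16))) + n = (-165081 - 1*1) + 1448 = (-165081 - 1) + 1448 = -165082 + 1448 = -163634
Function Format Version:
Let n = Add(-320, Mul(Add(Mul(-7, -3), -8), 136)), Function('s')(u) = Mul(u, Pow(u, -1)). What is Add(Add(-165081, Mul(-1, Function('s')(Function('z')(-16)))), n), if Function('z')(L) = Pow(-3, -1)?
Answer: -163634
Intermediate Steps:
Function('z')(L) = Rational(-1, 3)
Function('s')(u) = 1
n = 1448 (n = Add(-320, Mul(Add(21, -8), 136)) = Add(-320, Mul(13, 136)) = Add(-320, 1768) = 1448)
Add(Add(-165081, Mul(-1, Function('s')(Function('z')(-16)))), n) = Add(Add(-165081, Mul(-1, 1)), 1448) = Add(Add(-165081, -1), 1448) = Add(-165082, 1448) = -163634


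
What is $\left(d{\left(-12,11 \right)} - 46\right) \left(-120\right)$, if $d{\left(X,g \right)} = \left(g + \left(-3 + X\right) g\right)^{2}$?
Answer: $-2840400$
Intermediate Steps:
$d{\left(X,g \right)} = \left(g + g \left(-3 + X\right)\right)^{2}$
$\left(d{\left(-12,11 \right)} - 46\right) \left(-120\right) = \left(11^{2} \left(-2 - 12\right)^{2} - 46\right) \left(-120\right) = \left(121 \left(-14\right)^{2} - 46\right) \left(-120\right) = \left(121 \cdot 196 - 46\right) \left(-120\right) = \left(23716 - 46\right) \left(-120\right) = 23670 \left(-120\right) = -2840400$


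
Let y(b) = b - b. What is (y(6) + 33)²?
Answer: 1089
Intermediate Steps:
y(b) = 0
(y(6) + 33)² = (0 + 33)² = 33² = 1089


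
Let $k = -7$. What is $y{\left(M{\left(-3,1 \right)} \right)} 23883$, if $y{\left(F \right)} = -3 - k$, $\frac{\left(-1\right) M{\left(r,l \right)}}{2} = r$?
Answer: $95532$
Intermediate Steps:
$M{\left(r,l \right)} = - 2 r$
$y{\left(F \right)} = 4$ ($y{\left(F \right)} = -3 - -7 = -3 + 7 = 4$)
$y{\left(M{\left(-3,1 \right)} \right)} 23883 = 4 \cdot 23883 = 95532$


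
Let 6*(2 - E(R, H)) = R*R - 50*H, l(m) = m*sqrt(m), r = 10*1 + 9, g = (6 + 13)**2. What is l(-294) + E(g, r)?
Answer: -129359/6 - 2058*I*sqrt(6) ≈ -21560.0 - 5041.0*I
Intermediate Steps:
g = 361 (g = 19**2 = 361)
r = 19 (r = 10 + 9 = 19)
l(m) = m**(3/2)
E(R, H) = 2 - R**2/6 + 25*H/3 (E(R, H) = 2 - (R*R - 50*H)/6 = 2 - (R**2 - 50*H)/6 = 2 + (-R**2/6 + 25*H/3) = 2 - R**2/6 + 25*H/3)
l(-294) + E(g, r) = (-294)**(3/2) + (2 - 1/6*361**2 + (25/3)*19) = -2058*I*sqrt(6) + (2 - 1/6*130321 + 475/3) = -2058*I*sqrt(6) + (2 - 130321/6 + 475/3) = -2058*I*sqrt(6) - 129359/6 = -129359/6 - 2058*I*sqrt(6)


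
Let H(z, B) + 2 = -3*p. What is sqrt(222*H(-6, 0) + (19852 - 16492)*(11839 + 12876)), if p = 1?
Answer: 3*sqrt(9226810) ≈ 9112.7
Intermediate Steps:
H(z, B) = -5 (H(z, B) = -2 - 3*1 = -2 - 3 = -5)
sqrt(222*H(-6, 0) + (19852 - 16492)*(11839 + 12876)) = sqrt(222*(-5) + (19852 - 16492)*(11839 + 12876)) = sqrt(-1110 + 3360*24715) = sqrt(-1110 + 83042400) = sqrt(83041290) = 3*sqrt(9226810)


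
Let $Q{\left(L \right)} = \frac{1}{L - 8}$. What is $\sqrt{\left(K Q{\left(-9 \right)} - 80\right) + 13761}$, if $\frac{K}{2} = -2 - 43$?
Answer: $\frac{\sqrt{3955339}}{17} \approx 116.99$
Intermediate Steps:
$K = -90$ ($K = 2 \left(-2 - 43\right) = 2 \left(-45\right) = -90$)
$Q{\left(L \right)} = \frac{1}{-8 + L}$
$\sqrt{\left(K Q{\left(-9 \right)} - 80\right) + 13761} = \sqrt{\left(- \frac{90}{-8 - 9} - 80\right) + 13761} = \sqrt{\left(- \frac{90}{-17} - 80\right) + 13761} = \sqrt{\left(\left(-90\right) \left(- \frac{1}{17}\right) - 80\right) + 13761} = \sqrt{\left(\frac{90}{17} - 80\right) + 13761} = \sqrt{- \frac{1270}{17} + 13761} = \sqrt{\frac{232667}{17}} = \frac{\sqrt{3955339}}{17}$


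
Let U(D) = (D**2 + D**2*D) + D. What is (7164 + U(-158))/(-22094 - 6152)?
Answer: 1956171/14123 ≈ 138.51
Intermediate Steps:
U(D) = D + D**2 + D**3 (U(D) = (D**2 + D**3) + D = D + D**2 + D**3)
(7164 + U(-158))/(-22094 - 6152) = (7164 - 158*(1 - 158 + (-158)**2))/(-22094 - 6152) = (7164 - 158*(1 - 158 + 24964))/(-28246) = (7164 - 158*24807)*(-1/28246) = (7164 - 3919506)*(-1/28246) = -3912342*(-1/28246) = 1956171/14123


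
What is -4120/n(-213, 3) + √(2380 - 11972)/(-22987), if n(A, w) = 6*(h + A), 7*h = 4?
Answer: 14420/4461 - 2*I*√2398/22987 ≈ 3.2325 - 0.0042606*I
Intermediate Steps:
h = 4/7 (h = (⅐)*4 = 4/7 ≈ 0.57143)
n(A, w) = 24/7 + 6*A (n(A, w) = 6*(4/7 + A) = 24/7 + 6*A)
-4120/n(-213, 3) + √(2380 - 11972)/(-22987) = -4120/(24/7 + 6*(-213)) + √(2380 - 11972)/(-22987) = -4120/(24/7 - 1278) + √(-9592)*(-1/22987) = -4120/(-8922/7) + (2*I*√2398)*(-1/22987) = -4120*(-7/8922) - 2*I*√2398/22987 = 14420/4461 - 2*I*√2398/22987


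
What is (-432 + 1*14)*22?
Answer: -9196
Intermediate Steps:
(-432 + 1*14)*22 = (-432 + 14)*22 = -418*22 = -9196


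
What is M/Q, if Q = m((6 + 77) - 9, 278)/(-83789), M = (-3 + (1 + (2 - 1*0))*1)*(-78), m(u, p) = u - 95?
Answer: 0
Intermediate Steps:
m(u, p) = -95 + u
M = 0 (M = (-3 + (1 + (2 + 0))*1)*(-78) = (-3 + (1 + 2)*1)*(-78) = (-3 + 3*1)*(-78) = (-3 + 3)*(-78) = 0*(-78) = 0)
Q = 21/83789 (Q = (-95 + ((6 + 77) - 9))/(-83789) = (-95 + (83 - 9))*(-1/83789) = (-95 + 74)*(-1/83789) = -21*(-1/83789) = 21/83789 ≈ 0.00025063)
M/Q = 0/(21/83789) = 0*(83789/21) = 0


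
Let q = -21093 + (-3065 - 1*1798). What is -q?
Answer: 25956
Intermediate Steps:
q = -25956 (q = -21093 + (-3065 - 1798) = -21093 - 4863 = -25956)
-q = -1*(-25956) = 25956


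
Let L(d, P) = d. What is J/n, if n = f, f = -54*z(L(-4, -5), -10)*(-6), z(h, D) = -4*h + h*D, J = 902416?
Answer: 56401/1134 ≈ 49.736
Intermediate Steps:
z(h, D) = -4*h + D*h
f = 18144 (f = -(-216)*(-4 - 10)*(-6) = -(-216)*(-14)*(-6) = -54*56*(-6) = -3024*(-6) = 18144)
n = 18144
J/n = 902416/18144 = 902416*(1/18144) = 56401/1134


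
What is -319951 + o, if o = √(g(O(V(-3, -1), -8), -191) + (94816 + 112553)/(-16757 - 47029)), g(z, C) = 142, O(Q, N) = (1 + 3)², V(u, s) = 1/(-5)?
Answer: -319951 + √62724622222/21262 ≈ -3.1994e+5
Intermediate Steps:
V(u, s) = -⅕
O(Q, N) = 16 (O(Q, N) = 4² = 16)
o = √62724622222/21262 (o = √(142 + (94816 + 112553)/(-16757 - 47029)) = √(142 + 207369/(-63786)) = √(142 + 207369*(-1/63786)) = √(142 - 69123/21262) = √(2950081/21262) = √62724622222/21262 ≈ 11.779)
-319951 + o = -319951 + √62724622222/21262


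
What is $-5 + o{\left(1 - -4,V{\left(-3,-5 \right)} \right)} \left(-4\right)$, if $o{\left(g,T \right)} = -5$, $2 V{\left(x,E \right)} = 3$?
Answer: $15$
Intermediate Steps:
$V{\left(x,E \right)} = \frac{3}{2}$ ($V{\left(x,E \right)} = \frac{1}{2} \cdot 3 = \frac{3}{2}$)
$-5 + o{\left(1 - -4,V{\left(-3,-5 \right)} \right)} \left(-4\right) = -5 - -20 = -5 + 20 = 15$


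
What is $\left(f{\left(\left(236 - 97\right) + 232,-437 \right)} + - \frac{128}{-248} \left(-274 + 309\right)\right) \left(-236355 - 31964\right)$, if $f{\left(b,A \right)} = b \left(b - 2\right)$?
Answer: $- \frac{1138860944851}{31} \approx -3.6737 \cdot 10^{10}$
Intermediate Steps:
$f{\left(b,A \right)} = b \left(-2 + b\right)$
$\left(f{\left(\left(236 - 97\right) + 232,-437 \right)} + - \frac{128}{-248} \left(-274 + 309\right)\right) \left(-236355 - 31964\right) = \left(\left(\left(236 - 97\right) + 232\right) \left(-2 + \left(\left(236 - 97\right) + 232\right)\right) + - \frac{128}{-248} \left(-274 + 309\right)\right) \left(-236355 - 31964\right) = \left(\left(139 + 232\right) \left(-2 + \left(139 + 232\right)\right) + \left(-128\right) \left(- \frac{1}{248}\right) 35\right) \left(-268319\right) = \left(371 \left(-2 + 371\right) + \frac{16}{31} \cdot 35\right) \left(-268319\right) = \left(371 \cdot 369 + \frac{560}{31}\right) \left(-268319\right) = \left(136899 + \frac{560}{31}\right) \left(-268319\right) = \frac{4244429}{31} \left(-268319\right) = - \frac{1138860944851}{31}$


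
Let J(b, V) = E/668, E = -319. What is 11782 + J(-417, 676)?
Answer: 7870057/668 ≈ 11782.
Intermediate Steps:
J(b, V) = -319/668
11782 + J(-417, 676) = 11782 - 319/668 = 7870057/668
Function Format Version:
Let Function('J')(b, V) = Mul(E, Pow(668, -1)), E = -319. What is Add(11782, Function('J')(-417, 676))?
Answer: Rational(7870057, 668) ≈ 11782.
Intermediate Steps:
Function('J')(b, V) = Rational(-319, 668) (Function('J')(b, V) = Mul(-319, Pow(668, -1)) = Mul(-319, Rational(1, 668)) = Rational(-319, 668))
Add(11782, Function('J')(-417, 676)) = Add(11782, Rational(-319, 668)) = Rational(7870057, 668)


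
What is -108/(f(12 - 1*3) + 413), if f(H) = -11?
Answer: -18/67 ≈ -0.26866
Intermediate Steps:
-108/(f(12 - 1*3) + 413) = -108/(-11 + 413) = -108/402 = (1/402)*(-108) = -18/67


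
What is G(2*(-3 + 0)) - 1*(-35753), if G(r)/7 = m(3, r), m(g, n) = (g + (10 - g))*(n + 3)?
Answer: 35543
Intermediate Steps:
m(g, n) = 30 + 10*n (m(g, n) = 10*(3 + n) = 30 + 10*n)
G(r) = 210 + 70*r (G(r) = 7*(30 + 10*r) = 210 + 70*r)
G(2*(-3 + 0)) - 1*(-35753) = (210 + 70*(2*(-3 + 0))) - 1*(-35753) = (210 + 70*(2*(-3))) + 35753 = (210 + 70*(-6)) + 35753 = (210 - 420) + 35753 = -210 + 35753 = 35543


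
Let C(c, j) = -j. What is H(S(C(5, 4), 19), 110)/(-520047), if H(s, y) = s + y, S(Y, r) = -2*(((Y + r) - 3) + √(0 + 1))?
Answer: -28/173349 ≈ -0.00016152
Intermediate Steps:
S(Y, r) = 4 - 2*Y - 2*r (S(Y, r) = -2*((-3 + Y + r) + √1) = -2*((-3 + Y + r) + 1) = -2*(-2 + Y + r) = 4 - 2*Y - 2*r)
H(S(C(5, 4), 19), 110)/(-520047) = ((4 - (-2)*4 - 2*19) + 110)/(-520047) = ((4 - 2*(-4) - 38) + 110)*(-1/520047) = ((4 + 8 - 38) + 110)*(-1/520047) = (-26 + 110)*(-1/520047) = 84*(-1/520047) = -28/173349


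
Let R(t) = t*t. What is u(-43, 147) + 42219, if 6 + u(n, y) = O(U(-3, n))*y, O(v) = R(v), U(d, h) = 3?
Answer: 43536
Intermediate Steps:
R(t) = t**2
O(v) = v**2
u(n, y) = -6 + 9*y (u(n, y) = -6 + 3**2*y = -6 + 9*y)
u(-43, 147) + 42219 = (-6 + 9*147) + 42219 = (-6 + 1323) + 42219 = 1317 + 42219 = 43536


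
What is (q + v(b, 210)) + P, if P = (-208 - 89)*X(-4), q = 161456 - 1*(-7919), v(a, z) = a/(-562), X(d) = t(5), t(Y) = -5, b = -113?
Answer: 96023433/562 ≈ 1.7086e+5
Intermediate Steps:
X(d) = -5
v(a, z) = -a/562 (v(a, z) = a*(-1/562) = -a/562)
q = 169375 (q = 161456 + 7919 = 169375)
P = 1485 (P = (-208 - 89)*(-5) = -297*(-5) = 1485)
(q + v(b, 210)) + P = (169375 - 1/562*(-113)) + 1485 = (169375 + 113/562) + 1485 = 95188863/562 + 1485 = 96023433/562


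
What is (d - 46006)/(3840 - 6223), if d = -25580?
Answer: 71586/2383 ≈ 30.040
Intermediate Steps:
(d - 46006)/(3840 - 6223) = (-25580 - 46006)/(3840 - 6223) = -71586/(-2383) = -71586*(-1/2383) = 71586/2383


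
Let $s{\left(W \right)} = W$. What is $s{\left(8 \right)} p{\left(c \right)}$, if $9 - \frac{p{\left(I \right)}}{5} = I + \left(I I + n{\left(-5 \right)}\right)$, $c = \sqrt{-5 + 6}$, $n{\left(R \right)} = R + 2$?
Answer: $400$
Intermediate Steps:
$n{\left(R \right)} = 2 + R$
$c = 1$ ($c = \sqrt{1} = 1$)
$p{\left(I \right)} = 60 - 5 I - 5 I^{2}$ ($p{\left(I \right)} = 45 - 5 \left(I + \left(I I + \left(2 - 5\right)\right)\right) = 45 - 5 \left(I + \left(I^{2} - 3\right)\right) = 45 - 5 \left(I + \left(-3 + I^{2}\right)\right) = 45 - 5 \left(-3 + I + I^{2}\right) = 45 - \left(-15 + 5 I + 5 I^{2}\right) = 60 - 5 I - 5 I^{2}$)
$s{\left(8 \right)} p{\left(c \right)} = 8 \left(60 - 5 - 5 \cdot 1^{2}\right) = 8 \left(60 - 5 - 5\right) = 8 \cdot 50 = 400$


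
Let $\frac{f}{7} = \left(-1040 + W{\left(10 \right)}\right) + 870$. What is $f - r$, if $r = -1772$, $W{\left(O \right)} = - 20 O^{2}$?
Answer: $-13418$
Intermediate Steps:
$f = -15190$ ($f = 7 \left(\left(-1040 - 20 \cdot 10^{2}\right) + 870\right) = 7 \left(\left(-1040 - 2000\right) + 870\right) = 7 \left(-3040 + 870\right) = 7 \left(-2170\right) = -15190$)
$f - r = -15190 - -1772 = -15190 + 1772 = -13418$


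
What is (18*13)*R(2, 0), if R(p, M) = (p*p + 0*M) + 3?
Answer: 1638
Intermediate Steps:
R(p, M) = 3 + p² (R(p, M) = (p² + 0) + 3 = p² + 3 = 3 + p²)
(18*13)*R(2, 0) = (18*13)*(3 + 2²) = 234*(3 + 4) = 234*7 = 1638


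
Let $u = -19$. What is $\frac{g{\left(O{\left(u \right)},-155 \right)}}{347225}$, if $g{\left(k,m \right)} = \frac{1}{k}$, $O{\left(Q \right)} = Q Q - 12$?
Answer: $\frac{1}{121181525} \approx 8.2521 \cdot 10^{-9}$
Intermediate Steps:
$O{\left(Q \right)} = -12 + Q^{2}$ ($O{\left(Q \right)} = Q^{2} - 12 = -12 + Q^{2}$)
$\frac{g{\left(O{\left(u \right)},-155 \right)}}{347225} = \frac{1}{\left(-12 + \left(-19\right)^{2}\right) 347225} = \frac{1}{-12 + 361} \cdot \frac{1}{347225} = \frac{1}{349} \cdot \frac{1}{347225} = \frac{1}{121181525}$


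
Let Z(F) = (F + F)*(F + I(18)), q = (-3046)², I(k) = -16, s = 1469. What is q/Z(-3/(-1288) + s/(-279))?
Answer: 599059465858530432/14450675100745 ≈ 41455.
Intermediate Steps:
q = 9278116
Z(F) = 2*F*(-16 + F) (Z(F) = (F + F)*(F - 16) = (2*F)*(-16 + F) = 2*F*(-16 + F))
q/Z(-3/(-1288) + s/(-279)) = 9278116/((2*(-3/(-1288) + 1469/(-279))*(-16 + (-3/(-1288) + 1469/(-279))))) = 9278116/((2*(-3*(-1/1288) + 1469*(-1/279))*(-16 + (-3*(-1/1288) + 1469*(-1/279))))) = 9278116/((2*(3/1288 - 1469/279)*(-16 + (3/1288 - 1469/279)))) = 9278116/((2*(-1891235/359352)*(-16 - 1891235/359352))) = 9278116/((2*(-1891235/359352)*(-7640867/359352))) = 9278116/(14450675100745/64566929952) = 9278116*(64566929952/14450675100745) = 599059465858530432/14450675100745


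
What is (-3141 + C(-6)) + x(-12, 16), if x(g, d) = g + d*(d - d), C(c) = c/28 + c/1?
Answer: -44229/14 ≈ -3159.2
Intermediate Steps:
C(c) = 29*c/28 (C(c) = c*(1/28) + c*1 = c/28 + c = 29*c/28)
x(g, d) = g (x(g, d) = g + d*0 = g + 0 = g)
(-3141 + C(-6)) + x(-12, 16) = (-3141 + (29/28)*(-6)) - 12 = (-3141 - 87/14) - 12 = -44061/14 - 12 = -44229/14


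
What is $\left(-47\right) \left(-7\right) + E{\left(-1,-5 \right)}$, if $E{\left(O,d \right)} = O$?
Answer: $328$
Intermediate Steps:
$\left(-47\right) \left(-7\right) + E{\left(-1,-5 \right)} = \left(-47\right) \left(-7\right) - 1 = 329 - 1 = 328$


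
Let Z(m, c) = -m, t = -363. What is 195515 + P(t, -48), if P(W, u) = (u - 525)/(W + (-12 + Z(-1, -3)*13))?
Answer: 70777003/362 ≈ 1.9552e+5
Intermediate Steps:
P(W, u) = (-525 + u)/(1 + W) (P(W, u) = (u - 525)/(W + (-12 - 1*(-1)*13)) = (-525 + u)/(W + (-12 + 1*13)) = (-525 + u)/(W + (-12 + 13)) = (-525 + u)/(W + 1) = (-525 + u)/(1 + W))
195515 + P(t, -48) = 195515 + (-525 - 48)/(1 - 363) = 195515 - 573/(-362) = 195515 - 1/362*(-573) = 195515 + 573/362 = 70777003/362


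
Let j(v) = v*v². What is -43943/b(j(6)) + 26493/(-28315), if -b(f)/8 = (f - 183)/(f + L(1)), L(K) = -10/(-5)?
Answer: 135619321829/3737580 ≈ 36285.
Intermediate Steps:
j(v) = v³
L(K) = 2 (L(K) = -10*(-⅕) = 2)
b(f) = -8*(-183 + f)/(2 + f) (b(f) = -8*(f - 183)/(f + 2) = -8*(-183 + f)/(2 + f))
-43943/b(j(6)) + 26493/(-28315) = -43943*(2 + 6³)/(8*(183 - 1*6³)) + 26493/(-28315) = -43943*(2 + 216)/(8*(183 - 1*216)) + 26493*(-1/28315) = -43943*109/(4*(183 - 216)) - 26493/28315 = -43943/(8*(1/218)*(-33)) - 26493/28315 = -43943/(-132/109) - 26493/28315 = -43943*(-109/132) - 26493/28315 = 4789787/132 - 26493/28315 = 135619321829/3737580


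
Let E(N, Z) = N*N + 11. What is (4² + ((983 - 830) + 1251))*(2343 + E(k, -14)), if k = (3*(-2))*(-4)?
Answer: 4160600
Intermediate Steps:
k = 24 (k = -6*(-4) = 24)
E(N, Z) = 11 + N² (E(N, Z) = N² + 11 = 11 + N²)
(4² + ((983 - 830) + 1251))*(2343 + E(k, -14)) = (4² + ((983 - 830) + 1251))*(2343 + (11 + 24²)) = (16 + (153 + 1251))*(2343 + (11 + 576)) = (16 + 1404)*(2343 + 587) = 1420*2930 = 4160600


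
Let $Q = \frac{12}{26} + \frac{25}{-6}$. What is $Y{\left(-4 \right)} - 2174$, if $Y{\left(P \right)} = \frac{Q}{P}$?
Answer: $- \frac{677999}{312} \approx -2173.1$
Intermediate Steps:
$Q = - \frac{289}{78}$ ($Q = 12 \cdot \frac{1}{26} + 25 \left(- \frac{1}{6}\right) = \frac{6}{13} - \frac{25}{6} = - \frac{289}{78} \approx -3.7051$)
$Y{\left(P \right)} = - \frac{289}{78 P}$
$Y{\left(-4 \right)} - 2174 = - \frac{289}{78 \left(-4\right)} - 2174 = \left(- \frac{289}{78}\right) \left(- \frac{1}{4}\right) - 2174 = \frac{289}{312} - 2174 = - \frac{677999}{312}$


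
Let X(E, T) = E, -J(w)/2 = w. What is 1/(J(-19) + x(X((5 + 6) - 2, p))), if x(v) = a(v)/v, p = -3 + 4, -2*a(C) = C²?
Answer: 2/67 ≈ 0.029851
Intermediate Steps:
J(w) = -2*w
a(C) = -C²/2
p = 1
x(v) = -v/2 (x(v) = (-v²/2)/v = -v/2)
1/(J(-19) + x(X((5 + 6) - 2, p))) = 1/(-2*(-19) - ((5 + 6) - 2)/2) = 1/(38 - (11 - 2)/2) = 1/(38 - ½*9) = 1/(38 - 9/2) = 1/(67/2) = 2/67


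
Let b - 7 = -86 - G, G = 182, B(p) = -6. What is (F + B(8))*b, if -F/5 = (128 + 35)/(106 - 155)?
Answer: -135981/49 ≈ -2775.1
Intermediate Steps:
F = 815/49 (F = -5*(128 + 35)/(106 - 155) = -815/(-49) = -815*(-1)/49 = -5*(-163/49) = 815/49 ≈ 16.633)
b = -261 (b = 7 + (-86 - 1*182) = 7 + (-86 - 182) = 7 - 268 = -261)
(F + B(8))*b = (815/49 - 6)*(-261) = (521/49)*(-261) = -135981/49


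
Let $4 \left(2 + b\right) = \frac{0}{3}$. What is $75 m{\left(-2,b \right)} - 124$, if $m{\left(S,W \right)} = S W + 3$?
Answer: $401$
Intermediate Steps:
$b = -2$ ($b = -2 + \frac{0 \cdot \frac{1}{3}}{4} = -2 + \frac{1}{4} \cdot 0 = -2 + 0 = -2$)
$m{\left(S,W \right)} = 3 + S W$
$75 m{\left(-2,b \right)} - 124 = 75 \left(3 - -4\right) - 124 = 75 \left(3 + 4\right) - 124 = 75 \cdot 7 - 124 = 525 - 124 = 401$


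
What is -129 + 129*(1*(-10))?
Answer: -1419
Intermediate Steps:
-129 + 129*(1*(-10)) = -129 + 129*(-10) = -129 - 1290 = -1419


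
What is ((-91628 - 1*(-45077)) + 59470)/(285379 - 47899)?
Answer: 12919/237480 ≈ 0.054400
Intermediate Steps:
((-91628 - 1*(-45077)) + 59470)/(285379 - 47899) = ((-91628 + 45077) + 59470)/237480 = (-46551 + 59470)*(1/237480) = 12919*(1/237480) = 12919/237480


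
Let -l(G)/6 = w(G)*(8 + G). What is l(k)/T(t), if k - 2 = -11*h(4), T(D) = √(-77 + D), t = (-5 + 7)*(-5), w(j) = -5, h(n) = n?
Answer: 340*I*√87/29 ≈ 109.36*I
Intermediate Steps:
t = -10 (t = 2*(-5) = -10)
k = -42 (k = 2 - 11*4 = 2 - 44 = -42)
l(G) = 240 + 30*G (l(G) = -(-30)*(8 + G) = -6*(-40 - 5*G) = 240 + 30*G)
l(k)/T(t) = (240 + 30*(-42))/(√(-77 - 10)) = (240 - 1260)/(√(-87)) = -1020*(-I*√87/87) = -(-340)*I*√87/29 = 340*I*√87/29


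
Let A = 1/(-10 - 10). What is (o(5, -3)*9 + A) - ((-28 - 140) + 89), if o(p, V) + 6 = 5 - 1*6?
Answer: 319/20 ≈ 15.950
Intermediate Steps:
o(p, V) = -7 (o(p, V) = -6 + (5 - 1*6) = -6 + (5 - 6) = -6 - 1 = -7)
A = -1/20 (A = 1/(-20) = -1/20 ≈ -0.050000)
(o(5, -3)*9 + A) - ((-28 - 140) + 89) = (-7*9 - 1/20) - ((-28 - 140) + 89) = (-63 - 1/20) - (-168 + 89) = -1261/20 - 1*(-79) = -1261/20 + 79 = 319/20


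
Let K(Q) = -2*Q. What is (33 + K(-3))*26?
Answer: 1014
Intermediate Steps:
(33 + K(-3))*26 = (33 - 2*(-3))*26 = (33 + 6)*26 = 39*26 = 1014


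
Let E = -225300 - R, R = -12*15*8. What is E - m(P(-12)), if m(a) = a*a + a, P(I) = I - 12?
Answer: -224412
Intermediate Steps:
R = -1440 (R = -180*8 = -1440)
P(I) = -12 + I
m(a) = a + a**2 (m(a) = a**2 + a = a + a**2)
E = -223860 (E = -225300 - 1*(-1440) = -225300 + 1440 = -223860)
E - m(P(-12)) = -223860 - (-12 - 12)*(1 + (-12 - 12)) = -223860 - (-24)*(1 - 24) = -223860 - (-24)*(-23) = -223860 - 1*552 = -223860 - 552 = -224412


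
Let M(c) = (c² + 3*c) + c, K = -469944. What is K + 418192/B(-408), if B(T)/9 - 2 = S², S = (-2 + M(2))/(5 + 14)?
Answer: -1662839200/3699 ≈ -4.4954e+5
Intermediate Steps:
M(c) = c² + 4*c
S = 10/19 (S = (-2 + 2*(4 + 2))/(5 + 14) = (-2 + 2*6)/19 = (-2 + 12)*(1/19) = 10*(1/19) = 10/19 ≈ 0.52632)
B(T) = 7398/361 (B(T) = 18 + 9*(10/19)² = 18 + 9*(100/361) = 18 + 900/361 = 7398/361)
K + 418192/B(-408) = -469944 + 418192/(7398/361) = -469944 + 418192*(361/7398) = -469944 + 75483656/3699 = -1662839200/3699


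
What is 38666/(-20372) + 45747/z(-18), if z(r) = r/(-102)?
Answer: 2640528005/10186 ≈ 2.5923e+5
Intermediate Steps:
z(r) = -r/102 (z(r) = r*(-1/102) = -r/102)
38666/(-20372) + 45747/z(-18) = 38666/(-20372) + 45747/((-1/102*(-18))) = 38666*(-1/20372) + 45747/(3/17) = -19333/10186 + 45747*(17/3) = -19333/10186 + 259233 = 2640528005/10186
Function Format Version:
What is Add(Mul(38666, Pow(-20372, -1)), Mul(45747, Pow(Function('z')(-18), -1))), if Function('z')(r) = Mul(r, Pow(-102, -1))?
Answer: Rational(2640528005, 10186) ≈ 2.5923e+5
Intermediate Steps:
Function('z')(r) = Mul(Rational(-1, 102), r) (Function('z')(r) = Mul(r, Rational(-1, 102)) = Mul(Rational(-1, 102), r))
Add(Mul(38666, Pow(-20372, -1)), Mul(45747, Pow(Function('z')(-18), -1))) = Add(Mul(38666, Pow(-20372, -1)), Mul(45747, Pow(Mul(Rational(-1, 102), -18), -1))) = Add(Mul(38666, Rational(-1, 20372)), Mul(45747, Pow(Rational(3, 17), -1))) = Add(Rational(-19333, 10186), Mul(45747, Rational(17, 3))) = Add(Rational(-19333, 10186), 259233) = Rational(2640528005, 10186)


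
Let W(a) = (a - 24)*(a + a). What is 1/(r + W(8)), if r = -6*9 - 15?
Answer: -1/325 ≈ -0.0030769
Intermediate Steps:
W(a) = 2*a*(-24 + a) (W(a) = (-24 + a)*(2*a) = 2*a*(-24 + a))
r = -69 (r = -54 - 15 = -69)
1/(r + W(8)) = 1/(-69 + 2*8*(-24 + 8)) = 1/(-69 + 2*8*(-16)) = 1/(-69 - 256) = 1/(-325) = -1/325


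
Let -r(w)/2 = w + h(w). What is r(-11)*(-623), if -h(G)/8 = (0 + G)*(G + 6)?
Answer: -561946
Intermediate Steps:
h(G) = -8*G*(6 + G) (h(G) = -8*(0 + G)*(G + 6) = -8*G*(6 + G))
r(w) = -2*w + 16*w*(6 + w) (r(w) = -2*(w - 8*w*(6 + w)) = -2*w + 16*w*(6 + w))
r(-11)*(-623) = (2*(-11)*(47 + 8*(-11)))*(-623) = (2*(-11)*(47 - 88))*(-623) = (2*(-11)*(-41))*(-623) = 902*(-623) = -561946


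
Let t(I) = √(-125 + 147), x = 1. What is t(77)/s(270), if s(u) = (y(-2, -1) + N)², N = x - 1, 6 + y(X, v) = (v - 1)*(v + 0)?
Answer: √22/16 ≈ 0.29315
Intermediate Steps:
y(X, v) = -6 + v*(-1 + v) (y(X, v) = -6 + (v - 1)*(v + 0) = -6 + (-1 + v)*v = -6 + v*(-1 + v))
N = 0 (N = 1 - 1 = 0)
s(u) = 16 (s(u) = ((-6 + (-1)² - 1*(-1)) + 0)² = ((-6 + 1 + 1) + 0)² = (-4 + 0)² = (-4)² = 16)
t(I) = √22
t(77)/s(270) = √22/16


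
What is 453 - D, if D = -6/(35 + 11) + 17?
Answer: 10031/23 ≈ 436.13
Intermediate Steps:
D = 388/23 (D = -6/46 + 17 = (1/46)*(-6) + 17 = -3/23 + 17 = 388/23 ≈ 16.870)
453 - D = 453 - 1*388/23 = 453 - 388/23 = 10031/23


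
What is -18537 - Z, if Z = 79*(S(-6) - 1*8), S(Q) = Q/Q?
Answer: -17984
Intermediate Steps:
S(Q) = 1
Z = -553 (Z = 79*(1 - 1*8) = 79*(1 - 8) = 79*(-7) = -553)
-18537 - Z = -18537 - 1*(-553) = -18537 + 553 = -17984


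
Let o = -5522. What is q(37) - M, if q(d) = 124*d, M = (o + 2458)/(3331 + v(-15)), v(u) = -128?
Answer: 14698428/3203 ≈ 4589.0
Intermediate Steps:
M = -3064/3203 (M = (-5522 + 2458)/(3331 - 128) = -3064/3203 ≈ -0.95660)
q(37) - M = 124*37 - 1*(-3064/3203) = 4588 + 3064/3203 = 14698428/3203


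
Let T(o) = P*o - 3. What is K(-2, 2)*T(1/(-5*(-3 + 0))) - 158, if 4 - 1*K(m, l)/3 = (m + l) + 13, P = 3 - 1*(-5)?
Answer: -457/5 ≈ -91.400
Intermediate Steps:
P = 8 (P = 3 + 5 = 8)
K(m, l) = -27 - 3*l - 3*m (K(m, l) = 12 - 3*((m + l) + 13) = 12 - 3*((l + m) + 13) = 12 - 3*(13 + l + m) = 12 + (-39 - 3*l - 3*m) = -27 - 3*l - 3*m)
T(o) = -3 + 8*o (T(o) = 8*o - 3 = -3 + 8*o)
K(-2, 2)*T(1/(-5*(-3 + 0))) - 158 = (-27 - 3*2 - 3*(-2))*(-3 + 8/((-5*(-3 + 0)))) - 158 = (-27 - 6 + 6)*(-3 + 8/((-5*(-3)))) - 158 = -27*(-3 + 8/15) - 158 = -27*(-37/15) - 158 = 333/5 - 158 = -457/5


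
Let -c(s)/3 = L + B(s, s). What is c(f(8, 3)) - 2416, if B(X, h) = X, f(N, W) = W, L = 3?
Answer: -2434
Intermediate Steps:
c(s) = -9 - 3*s (c(s) = -3*(3 + s) = -9 - 3*s)
c(f(8, 3)) - 2416 = (-9 - 3*3) - 2416 = (-9 - 9) - 2416 = -18 - 2416 = -2434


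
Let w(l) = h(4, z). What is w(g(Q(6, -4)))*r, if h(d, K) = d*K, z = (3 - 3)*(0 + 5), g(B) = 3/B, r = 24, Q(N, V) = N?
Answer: 0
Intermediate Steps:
z = 0 (z = 0*5 = 0)
h(d, K) = K*d
w(l) = 0 (w(l) = 0*4 = 0)
w(g(Q(6, -4)))*r = 0*24 = 0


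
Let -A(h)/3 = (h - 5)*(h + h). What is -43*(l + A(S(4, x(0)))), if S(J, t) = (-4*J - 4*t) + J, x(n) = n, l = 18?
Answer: 51858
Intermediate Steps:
S(J, t) = -4*t - 3*J
A(h) = -6*h*(-5 + h) (A(h) = -3*(h - 5)*(h + h) = -3*(-5 + h)*2*h = -6*h*(-5 + h))
-43*(l + A(S(4, x(0)))) = -43*(18 + 6*(-4*0 - 3*4)*(5 - (-4*0 - 3*4))) = -43*(18 + 6*(0 - 12)*(5 - (0 - 12))) = -43*(18 + 6*(-12)*(5 - 1*(-12))) = -43*(18 + 6*(-12)*(5 + 12)) = -43*(18 + 6*(-12)*17) = -43*(18 - 1224) = -43*(-1206) = 51858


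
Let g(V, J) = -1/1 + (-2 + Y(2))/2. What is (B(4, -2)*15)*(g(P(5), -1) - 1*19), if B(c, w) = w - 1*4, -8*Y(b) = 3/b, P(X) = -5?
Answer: 30375/16 ≈ 1898.4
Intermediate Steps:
Y(b) = -3/(8*b)
B(c, w) = -4 + w (B(c, w) = w - 4 = -4 + w)
g(V, J) = -67/32 (g(V, J) = -1/1 + (-2 - 3/8/2)/2 = -1*1 + (-2 - 3/8*½)*(½) = -1 + (-2 - 3/16)*(½) = -1 - 35/16*½ = -1 - 35/32 = -67/32)
(B(4, -2)*15)*(g(P(5), -1) - 1*19) = ((-4 - 2)*15)*(-67/32 - 1*19) = (-6*15)*(-67/32 - 19) = -90*(-675/32) = 30375/16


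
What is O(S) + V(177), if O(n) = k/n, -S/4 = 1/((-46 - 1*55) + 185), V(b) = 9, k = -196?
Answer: 4125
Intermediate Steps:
S = -1/21 (S = -4/((-46 - 1*55) + 185) = -4/((-46 - 55) + 185) = -4/(-101 + 185) = -4/84 = -4*1/84 = -1/21 ≈ -0.047619)
O(n) = -196/n
O(S) + V(177) = -196/(-1/21) + 9 = -196*(-21) + 9 = 4116 + 9 = 4125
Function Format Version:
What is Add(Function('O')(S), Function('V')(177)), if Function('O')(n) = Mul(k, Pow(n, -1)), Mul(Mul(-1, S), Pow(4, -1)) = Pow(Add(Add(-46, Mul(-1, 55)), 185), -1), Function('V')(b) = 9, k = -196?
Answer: 4125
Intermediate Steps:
S = Rational(-1, 21) (S = Mul(-4, Pow(Add(Add(-46, Mul(-1, 55)), 185), -1)) = Mul(-4, Pow(Add(Add(-46, -55), 185), -1)) = Mul(-4, Pow(Add(-101, 185), -1)) = Mul(-4, Pow(84, -1)) = Mul(-4, Rational(1, 84)) = Rational(-1, 21) ≈ -0.047619)
Function('O')(n) = Mul(-196, Pow(n, -1))
Add(Function('O')(S), Function('V')(177)) = Add(Mul(-196, Pow(Rational(-1, 21), -1)), 9) = Add(Mul(-196, -21), 9) = Add(4116, 9) = 4125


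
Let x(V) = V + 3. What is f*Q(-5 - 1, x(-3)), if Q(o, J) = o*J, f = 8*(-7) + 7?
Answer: 0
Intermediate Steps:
x(V) = 3 + V
f = -49 (f = -56 + 7 = -49)
Q(o, J) = J*o
f*Q(-5 - 1, x(-3)) = -49*(3 - 3)*(-5 - 1) = -0*(-6) = -49*0 = 0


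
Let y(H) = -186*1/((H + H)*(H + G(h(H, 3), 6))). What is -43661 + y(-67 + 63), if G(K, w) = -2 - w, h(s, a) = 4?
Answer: -698607/16 ≈ -43663.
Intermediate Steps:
y(H) = -93/(H*(-8 + H)) (y(H) = -186*1/((H + H)*(H + (-2 - 1*6))) = -186*1/(2*H*(H + (-2 - 6))) = -186*1/(2*H*(H - 8)) = -186*1/(2*H*(-8 + H)) = -93/(H*(-8 + H)))
-43661 + y(-67 + 63) = -43661 - 93/((-67 + 63)*(-8 + (-67 + 63))) = -43661 - 93/(-4*(-8 - 4)) = -43661 - 93*(-¼)/(-12) = -43661 - 93*(-¼)*(-1/12) = -43661 - 31/16 = -698607/16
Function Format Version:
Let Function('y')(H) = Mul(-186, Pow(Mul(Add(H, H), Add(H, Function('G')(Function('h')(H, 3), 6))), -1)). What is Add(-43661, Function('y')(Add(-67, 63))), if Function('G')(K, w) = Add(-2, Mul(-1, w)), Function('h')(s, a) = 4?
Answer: Rational(-698607, 16) ≈ -43663.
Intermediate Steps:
Function('y')(H) = Mul(-93, Pow(H, -1), Pow(Add(-8, H), -1)) (Function('y')(H) = Mul(-186, Pow(Mul(Add(H, H), Add(H, Add(-2, Mul(-1, 6)))), -1)) = Mul(-186, Pow(Mul(Mul(2, H), Add(H, Add(-2, -6))), -1)) = Mul(-186, Pow(Mul(Mul(2, H), Add(H, -8)), -1)) = Mul(-186, Pow(Mul(Mul(2, H), Add(-8, H)), -1)) = Mul(-186, Pow(Mul(2, H, Add(-8, H)), -1)) = Mul(-186, Mul(Rational(1, 2), Pow(H, -1), Pow(Add(-8, H), -1))) = Mul(-93, Pow(H, -1), Pow(Add(-8, H), -1)))
Add(-43661, Function('y')(Add(-67, 63))) = Add(-43661, Mul(-93, Pow(Add(-67, 63), -1), Pow(Add(-8, Add(-67, 63)), -1))) = Add(-43661, Mul(-93, Pow(-4, -1), Pow(Add(-8, -4), -1))) = Add(-43661, Mul(-93, Rational(-1, 4), Pow(-12, -1))) = Add(-43661, Mul(-93, Rational(-1, 4), Rational(-1, 12))) = Add(-43661, Rational(-31, 16)) = Rational(-698607, 16)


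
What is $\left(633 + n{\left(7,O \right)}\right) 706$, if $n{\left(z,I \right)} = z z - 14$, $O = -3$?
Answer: $471608$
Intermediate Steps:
$n{\left(z,I \right)} = -14 + z^{2}$ ($n{\left(z,I \right)} = z^{2} - 14 = -14 + z^{2}$)
$\left(633 + n{\left(7,O \right)}\right) 706 = \left(633 - \left(14 - 7^{2}\right)\right) 706 = \left(633 + \left(-14 + 49\right)\right) 706 = \left(633 + 35\right) 706 = 668 \cdot 706 = 471608$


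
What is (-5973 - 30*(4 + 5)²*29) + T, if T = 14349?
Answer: -62094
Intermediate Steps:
(-5973 - 30*(4 + 5)²*29) + T = (-5973 - 30*(4 + 5)²*29) + 14349 = (-5973 - 30*9²*29) + 14349 = (-5973 - 30*81*29) + 14349 = (-5973 - 2430*29) + 14349 = (-5973 - 70470) + 14349 = -76443 + 14349 = -62094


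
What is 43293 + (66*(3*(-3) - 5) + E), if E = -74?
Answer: 42295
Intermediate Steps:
43293 + (66*(3*(-3) - 5) + E) = 43293 + (66*(3*(-3) - 5) - 74) = 43293 + (66*(-9 - 5) - 74) = 43293 + (66*(-14) - 74) = 43293 + (-924 - 74) = 43293 - 998 = 42295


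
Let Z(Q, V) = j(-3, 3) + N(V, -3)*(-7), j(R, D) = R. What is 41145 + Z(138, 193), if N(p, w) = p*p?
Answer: -219601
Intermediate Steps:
N(p, w) = p²
Z(Q, V) = -3 - 7*V² (Z(Q, V) = -3 + V²*(-7) = -3 - 7*V²)
41145 + Z(138, 193) = 41145 + (-3 - 7*193²) = 41145 + (-3 - 7*37249) = 41145 + (-3 - 260743) = 41145 - 260746 = -219601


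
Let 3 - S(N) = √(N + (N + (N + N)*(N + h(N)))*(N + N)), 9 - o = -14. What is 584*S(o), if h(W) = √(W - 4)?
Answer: 1752 - 584*√(49749 + 2116*√19) ≈ -1.4007e+5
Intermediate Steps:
o = 23 (o = 9 - 1*(-14) = 9 + 14 = 23)
h(W) = √(-4 + W)
S(N) = 3 - √(N + 2*N*(N + 2*N*(N + √(-4 + N)))) (S(N) = 3 - √(N + (N + (N + N)*(N + √(-4 + N)))*(N + N)) = 3 - √(N + (N + (2*N)*(N + √(-4 + N)))*(2*N)) = 3 - √(N + (N + 2*N*(N + √(-4 + N)))*(2*N)) = 3 - √(N + 2*N*(N + 2*N*(N + √(-4 + N)))))
584*S(o) = 584*(3 - √(23*(1 + 2*23 + 4*23² + 4*23*√(-4 + 23)))) = 584*(3 - √(23*(1 + 46 + 4*529 + 4*23*√19))) = 584*(3 - √(23*(1 + 46 + 2116 + 92*√19))) = 584*(3 - √(23*(2163 + 92*√19))) = 584*(3 - √(49749 + 2116*√19)) = 1752 - 584*√(49749 + 2116*√19)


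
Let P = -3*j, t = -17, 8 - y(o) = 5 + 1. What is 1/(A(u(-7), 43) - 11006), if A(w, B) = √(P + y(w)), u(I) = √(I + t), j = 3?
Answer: -11006/121132043 - I*√7/121132043 ≈ -9.0859e-5 - 2.1842e-8*I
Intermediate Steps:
y(o) = 2 (y(o) = 8 - (5 + 1) = 8 - 1*6 = 8 - 6 = 2)
P = -9 (P = -3*3 = -9)
u(I) = √(-17 + I) (u(I) = √(I - 17) = √(-17 + I))
A(w, B) = I*√7 (A(w, B) = √(-9 + 2) = √(-7) = I*√7)
1/(A(u(-7), 43) - 11006) = 1/(I*√7 - 11006) = 1/(-11006 + I*√7)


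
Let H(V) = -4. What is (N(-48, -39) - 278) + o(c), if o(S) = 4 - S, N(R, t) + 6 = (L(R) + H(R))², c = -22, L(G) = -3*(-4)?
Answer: -194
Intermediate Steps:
L(G) = 12
N(R, t) = 58 (N(R, t) = -6 + (12 - 4)² = -6 + 8² = -6 + 64 = 58)
(N(-48, -39) - 278) + o(c) = (58 - 278) + (4 - 1*(-22)) = -220 + (4 + 22) = -220 + 26 = -194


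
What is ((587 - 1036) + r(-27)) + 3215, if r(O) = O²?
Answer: 3495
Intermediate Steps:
((587 - 1036) + r(-27)) + 3215 = ((587 - 1036) + (-27)²) + 3215 = (-449 + 729) + 3215 = 280 + 3215 = 3495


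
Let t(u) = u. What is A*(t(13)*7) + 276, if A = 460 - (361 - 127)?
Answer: 20842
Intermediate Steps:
A = 226 (A = 460 - 1*234 = 460 - 234 = 226)
A*(t(13)*7) + 276 = 226*(13*7) + 276 = 226*91 + 276 = 20566 + 276 = 20842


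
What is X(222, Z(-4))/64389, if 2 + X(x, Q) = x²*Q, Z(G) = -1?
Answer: -49286/64389 ≈ -0.76544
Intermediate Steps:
X(x, Q) = -2 + Q*x² (X(x, Q) = -2 + x²*Q = -2 + Q*x²)
X(222, Z(-4))/64389 = (-2 - 1*222²)/64389 = (-2 - 1*49284)*(1/64389) = (-2 - 49284)*(1/64389) = -49286*1/64389 = -49286/64389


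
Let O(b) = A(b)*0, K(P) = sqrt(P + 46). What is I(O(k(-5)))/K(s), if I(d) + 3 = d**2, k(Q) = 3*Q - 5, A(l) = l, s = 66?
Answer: -3*sqrt(7)/28 ≈ -0.28347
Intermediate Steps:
k(Q) = -5 + 3*Q
K(P) = sqrt(46 + P)
O(b) = 0 (O(b) = b*0 = 0)
I(d) = -3 + d**2
I(O(k(-5)))/K(s) = (-3 + 0**2)/(sqrt(46 + 66)) = (-3 + 0)/(sqrt(112)) = -3*sqrt(7)/28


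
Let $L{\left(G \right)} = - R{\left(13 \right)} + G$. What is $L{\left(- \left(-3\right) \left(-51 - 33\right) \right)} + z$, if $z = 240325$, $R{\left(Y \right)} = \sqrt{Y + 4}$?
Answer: $240073 - \sqrt{17} \approx 2.4007 \cdot 10^{5}$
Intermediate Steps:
$R{\left(Y \right)} = \sqrt{4 + Y}$
$L{\left(G \right)} = G - \sqrt{17}$ ($L{\left(G \right)} = - \sqrt{4 + 13} + G = - \sqrt{17} + G = G - \sqrt{17}$)
$L{\left(- \left(-3\right) \left(-51 - 33\right) \right)} + z = \left(- \left(-3\right) \left(-51 - 33\right) - \sqrt{17}\right) + 240325 = \left(- \left(-3\right) \left(-84\right) - \sqrt{17}\right) + 240325 = \left(\left(-1\right) 252 - \sqrt{17}\right) + 240325 = \left(-252 - \sqrt{17}\right) + 240325 = 240073 - \sqrt{17}$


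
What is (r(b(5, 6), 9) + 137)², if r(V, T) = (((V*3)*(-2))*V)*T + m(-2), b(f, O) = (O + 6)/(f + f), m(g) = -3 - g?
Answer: 2119936/625 ≈ 3391.9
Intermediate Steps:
b(f, O) = (6 + O)/(2*f) (b(f, O) = (6 + O)/((2*f)) = (6 + O)*(1/(2*f)) = (6 + O)/(2*f))
r(V, T) = -1 - 6*T*V² (r(V, T) = (((V*3)*(-2))*V)*T + (-3 - 1*(-2)) = (((3*V)*(-2))*V)*T + (-3 + 2) = ((-6*V)*V)*T - 1 = (-6*V²)*T - 1 = -6*T*V² - 1 = -1 - 6*T*V²)
(r(b(5, 6), 9) + 137)² = ((-1 - 6*9*((½)*(6 + 6)/5)²) + 137)² = ((-1 - 6*9*((½)*(⅕)*12)²) + 137)² = ((-1 - 6*9*(6/5)²) + 137)² = ((-1 - 6*9*36/25) + 137)² = ((-1 - 1944/25) + 137)² = (-1969/25 + 137)² = (1456/25)² = 2119936/625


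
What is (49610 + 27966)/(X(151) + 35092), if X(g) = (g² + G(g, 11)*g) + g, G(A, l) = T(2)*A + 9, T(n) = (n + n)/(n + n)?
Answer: 19394/20551 ≈ 0.94370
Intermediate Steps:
T(n) = 1 (T(n) = (2*n)/((2*n)) = (2*n)*(1/(2*n)) = 1)
G(A, l) = 9 + A (G(A, l) = 1*A + 9 = A + 9 = 9 + A)
X(g) = g + g² + g*(9 + g) (X(g) = (g² + (9 + g)*g) + g = (g² + g*(9 + g)) + g = g + g² + g*(9 + g))
(49610 + 27966)/(X(151) + 35092) = (49610 + 27966)/(2*151*(5 + 151) + 35092) = 77576/(2*151*156 + 35092) = 77576/(47112 + 35092) = 77576/82204 = 77576*(1/82204) = 19394/20551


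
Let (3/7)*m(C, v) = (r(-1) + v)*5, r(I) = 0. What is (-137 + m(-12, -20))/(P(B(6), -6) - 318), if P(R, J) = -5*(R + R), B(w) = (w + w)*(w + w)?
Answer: 1111/5274 ≈ 0.21066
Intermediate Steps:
B(w) = 4*w**2 (B(w) = (2*w)*(2*w) = 4*w**2)
P(R, J) = -10*R
m(C, v) = 35*v/3 (m(C, v) = 7*((0 + v)*5)/3 = 7*(v*5)/3 = 7*(5*v)/3 = 35*v/3)
(-137 + m(-12, -20))/(P(B(6), -6) - 318) = (-137 + (35/3)*(-20))/(-40*6**2 - 318) = (-137 - 700/3)/(-40*36 - 318) = -1111/(3*(-10*144 - 318)) = -1111/(3*(-1440 - 318)) = -1111/3/(-1758) = -1111/3*(-1/1758) = 1111/5274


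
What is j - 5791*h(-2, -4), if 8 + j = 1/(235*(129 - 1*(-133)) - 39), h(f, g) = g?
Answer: 1424811837/61531 ≈ 23156.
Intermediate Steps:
j = -492247/61531 (j = -8 + 1/(235*(129 - 1*(-133)) - 39) = -8 + 1/(235*(129 + 133) - 39) = -8 + 1/(235*262 - 39) = -8 + 1/(61570 - 39) = -8 + 1/61531 = -492247/61531 ≈ -8.0000)
j - 5791*h(-2, -4) = -492247/61531 - 5791*(-4) = -492247/61531 + 23164 = 1424811837/61531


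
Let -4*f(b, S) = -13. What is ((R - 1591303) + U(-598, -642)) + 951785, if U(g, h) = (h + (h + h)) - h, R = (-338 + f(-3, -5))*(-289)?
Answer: -2176237/4 ≈ -5.4406e+5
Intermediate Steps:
f(b, S) = 13/4 (f(b, S) = -¼*(-13) = 13/4)
R = 386971/4 (R = (-338 + 13/4)*(-289) = -1339/4*(-289) = 386971/4 ≈ 96743.)
U(g, h) = 2*h (U(g, h) = (h + 2*h) - h = 3*h - h = 2*h)
((R - 1591303) + U(-598, -642)) + 951785 = ((386971/4 - 1591303) + 2*(-642)) + 951785 = (-5978241/4 - 1284) + 951785 = -5983377/4 + 951785 = -2176237/4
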